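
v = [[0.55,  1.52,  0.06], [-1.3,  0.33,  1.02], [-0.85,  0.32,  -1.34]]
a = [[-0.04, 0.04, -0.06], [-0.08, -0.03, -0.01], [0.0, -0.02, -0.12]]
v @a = [[-0.14, -0.02, -0.06], [0.03, -0.08, -0.05], [0.01, -0.02, 0.21]]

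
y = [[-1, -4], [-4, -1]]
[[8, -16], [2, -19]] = y@[[0, 4], [-2, 3]]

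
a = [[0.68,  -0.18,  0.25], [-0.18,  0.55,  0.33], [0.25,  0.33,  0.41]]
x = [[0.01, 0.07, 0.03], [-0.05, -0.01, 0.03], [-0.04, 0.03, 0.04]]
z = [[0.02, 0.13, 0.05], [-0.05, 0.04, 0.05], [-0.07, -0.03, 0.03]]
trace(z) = 0.09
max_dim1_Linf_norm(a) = 0.68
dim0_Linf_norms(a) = [0.68, 0.55, 0.41]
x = a @ z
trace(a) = 1.64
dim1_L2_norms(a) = [0.75, 0.67, 0.58]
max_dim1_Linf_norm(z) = 0.13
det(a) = 0.00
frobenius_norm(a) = 1.16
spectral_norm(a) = 0.83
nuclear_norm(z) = 0.25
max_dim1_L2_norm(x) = 0.08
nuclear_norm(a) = 1.64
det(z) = 0.00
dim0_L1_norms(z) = [0.14, 0.2, 0.13]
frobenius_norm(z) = 0.18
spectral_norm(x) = 0.09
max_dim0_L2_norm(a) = 0.75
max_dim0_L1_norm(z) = 0.2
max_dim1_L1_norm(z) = 0.2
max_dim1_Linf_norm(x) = 0.07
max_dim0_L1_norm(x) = 0.11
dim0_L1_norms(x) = [0.1, 0.11, 0.1]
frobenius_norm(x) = 0.12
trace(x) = 0.04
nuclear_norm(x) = 0.16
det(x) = -0.00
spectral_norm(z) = 0.15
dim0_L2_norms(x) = [0.06, 0.08, 0.06]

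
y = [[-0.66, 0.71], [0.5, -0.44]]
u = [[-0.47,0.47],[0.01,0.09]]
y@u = [[0.32, -0.25], [-0.24, 0.20]]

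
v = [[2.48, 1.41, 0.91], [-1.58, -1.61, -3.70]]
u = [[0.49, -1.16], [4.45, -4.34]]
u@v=[[3.05, 2.56, 4.74], [17.89, 13.26, 20.11]]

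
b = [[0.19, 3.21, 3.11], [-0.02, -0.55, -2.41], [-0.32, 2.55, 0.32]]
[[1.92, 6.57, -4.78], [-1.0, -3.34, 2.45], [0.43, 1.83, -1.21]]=b @ [[0.68, 1.76, -1.47], [0.21, 0.79, -0.55], [0.36, 1.19, -0.88]]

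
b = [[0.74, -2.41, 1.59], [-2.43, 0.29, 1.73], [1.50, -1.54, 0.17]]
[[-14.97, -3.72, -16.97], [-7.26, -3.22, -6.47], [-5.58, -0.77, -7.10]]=b@[[0.81,  1.78,  1.46], [4.00,  2.26,  5.74], [-3.73,  0.26,  -2.65]]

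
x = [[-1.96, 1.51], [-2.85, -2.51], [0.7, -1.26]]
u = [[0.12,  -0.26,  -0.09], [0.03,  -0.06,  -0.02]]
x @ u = [[-0.19, 0.42, 0.15], [-0.42, 0.89, 0.31], [0.05, -0.11, -0.04]]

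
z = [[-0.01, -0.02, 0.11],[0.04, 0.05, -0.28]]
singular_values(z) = [0.31, 0.01]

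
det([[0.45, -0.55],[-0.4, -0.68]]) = -0.526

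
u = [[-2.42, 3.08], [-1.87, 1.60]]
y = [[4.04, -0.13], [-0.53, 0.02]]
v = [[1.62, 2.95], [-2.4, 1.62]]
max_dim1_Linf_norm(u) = 3.08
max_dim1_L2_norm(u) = 3.92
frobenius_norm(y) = 4.08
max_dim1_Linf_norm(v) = 2.95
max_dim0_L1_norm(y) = 4.57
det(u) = 1.89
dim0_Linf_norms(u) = [2.42, 3.08]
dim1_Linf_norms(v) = [2.95, 2.4]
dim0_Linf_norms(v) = [2.4, 2.95]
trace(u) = -0.82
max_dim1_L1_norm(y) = 4.17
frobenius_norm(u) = 4.63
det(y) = 0.01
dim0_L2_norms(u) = [3.06, 3.47]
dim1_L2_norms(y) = [4.04, 0.53]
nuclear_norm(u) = 5.02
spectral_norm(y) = 4.08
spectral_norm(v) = 3.40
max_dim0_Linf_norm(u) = 3.08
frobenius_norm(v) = 4.44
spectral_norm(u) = 4.61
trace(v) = 3.24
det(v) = 9.70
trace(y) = 4.06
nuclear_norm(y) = 4.08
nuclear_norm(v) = 6.25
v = y + u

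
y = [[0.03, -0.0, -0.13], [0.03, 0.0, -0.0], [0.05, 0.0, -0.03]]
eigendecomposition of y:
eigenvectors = [[0.00+0.00j,(0.8+0j),0.80-0.00j],[(1+0j),-0.00-0.32j,(-0+0.32j)],[0.00+0.00j,0.19-0.46j,0.19+0.46j]]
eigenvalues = [0j, (-0+0.07j), (-0-0.07j)]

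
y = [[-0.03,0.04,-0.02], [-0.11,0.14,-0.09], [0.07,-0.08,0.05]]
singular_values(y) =[0.24, 0.01, 0.0]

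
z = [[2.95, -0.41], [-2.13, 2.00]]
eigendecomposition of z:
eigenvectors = [[0.58, 0.26], [-0.81, 0.97]]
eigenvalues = [3.52, 1.43]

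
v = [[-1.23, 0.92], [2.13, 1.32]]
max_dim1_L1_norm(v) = 3.45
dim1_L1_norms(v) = [2.15, 3.45]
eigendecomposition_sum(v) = [[-1.55, 0.45], [1.04, -0.3]] + [[0.32, 0.47], [1.09, 1.62]]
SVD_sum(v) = [[-0.74, -0.3], [2.29, 0.93]] + [[-0.49, 1.22], [-0.16, 0.39]]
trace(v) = 0.09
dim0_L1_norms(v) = [3.36, 2.24]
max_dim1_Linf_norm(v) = 2.13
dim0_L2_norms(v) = [2.46, 1.61]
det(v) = -3.58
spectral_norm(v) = 2.59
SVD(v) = [[-0.31, 0.95], [0.95, 0.31]] @ diag([2.5944463835923885, 1.3811038927844552]) @ [[0.93, 0.38], [-0.38, 0.93]]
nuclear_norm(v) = 3.98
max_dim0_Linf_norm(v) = 2.13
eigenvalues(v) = [-1.85, 1.94]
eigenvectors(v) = [[-0.83, -0.28], [0.56, -0.96]]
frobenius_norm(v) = 2.94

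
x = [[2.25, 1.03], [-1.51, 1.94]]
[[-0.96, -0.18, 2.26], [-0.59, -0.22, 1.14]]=x @ [[-0.21,-0.02,0.54],[-0.47,-0.13,1.01]]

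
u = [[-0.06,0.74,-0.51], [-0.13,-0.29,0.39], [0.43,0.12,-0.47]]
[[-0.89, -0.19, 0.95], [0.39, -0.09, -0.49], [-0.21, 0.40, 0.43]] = u @ [[0.14, 0.78, 0.18], [-0.96, -0.36, 0.95], [0.34, -0.24, -0.5]]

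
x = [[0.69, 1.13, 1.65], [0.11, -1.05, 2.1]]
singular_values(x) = [2.72, 1.61]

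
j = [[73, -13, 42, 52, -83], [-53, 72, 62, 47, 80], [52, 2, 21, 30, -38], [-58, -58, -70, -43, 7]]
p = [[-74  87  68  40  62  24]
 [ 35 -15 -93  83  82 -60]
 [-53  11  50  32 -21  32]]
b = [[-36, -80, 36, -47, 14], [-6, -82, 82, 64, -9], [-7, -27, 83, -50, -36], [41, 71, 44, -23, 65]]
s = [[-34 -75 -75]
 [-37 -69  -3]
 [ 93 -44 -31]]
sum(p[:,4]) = 123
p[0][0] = -74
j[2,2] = 21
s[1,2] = -3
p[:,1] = [87, -15, 11]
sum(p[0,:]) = 207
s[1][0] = -37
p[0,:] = [-74, 87, 68, 40, 62, 24]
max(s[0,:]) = -34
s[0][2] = -75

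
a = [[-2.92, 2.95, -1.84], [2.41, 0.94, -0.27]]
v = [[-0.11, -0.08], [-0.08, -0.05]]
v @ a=[[0.13,-0.4,0.22], [0.11,-0.28,0.16]]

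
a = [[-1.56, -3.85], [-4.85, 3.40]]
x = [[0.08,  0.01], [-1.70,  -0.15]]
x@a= [[-0.17, -0.27],[3.38, 6.04]]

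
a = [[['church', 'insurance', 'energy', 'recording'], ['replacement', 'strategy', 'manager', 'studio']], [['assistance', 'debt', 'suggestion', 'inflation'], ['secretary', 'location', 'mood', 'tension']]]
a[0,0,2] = 'energy'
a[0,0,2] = 'energy'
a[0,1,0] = 'replacement'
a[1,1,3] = 'tension'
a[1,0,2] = 'suggestion'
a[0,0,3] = 'recording'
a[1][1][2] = 'mood'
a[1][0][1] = 'debt'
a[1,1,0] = 'secretary'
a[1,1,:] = ['secretary', 'location', 'mood', 'tension']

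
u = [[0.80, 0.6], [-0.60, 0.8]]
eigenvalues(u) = [(0.8+0.6j), (0.8-0.6j)]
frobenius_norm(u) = 1.41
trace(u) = 1.60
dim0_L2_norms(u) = [1.0, 1.0]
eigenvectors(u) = [[0.00-0.71j,0.00+0.71j], [(0.71+0j),0.71-0.00j]]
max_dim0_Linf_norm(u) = 0.8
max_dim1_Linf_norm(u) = 0.8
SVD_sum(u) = [[0.80, 0.0],[-0.60, 0.0]] + [[0.00, 0.60], [0.00, 0.8]]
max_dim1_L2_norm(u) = 1.0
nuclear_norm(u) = 2.00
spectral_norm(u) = 1.00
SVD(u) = [[-0.8, 0.6],[0.6, 0.80]] @ diag([1.0, 1.0]) @ [[-1.0, -0.00],[0.00, 1.0]]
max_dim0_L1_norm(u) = 1.4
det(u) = 1.00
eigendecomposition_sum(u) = [[(0.4+0.3j), (0.3-0.4j)], [(-0.3+0.4j), 0.40+0.30j]] + [[0.40-0.30j, (0.3+0.4j)], [(-0.3-0.4j), (0.4-0.3j)]]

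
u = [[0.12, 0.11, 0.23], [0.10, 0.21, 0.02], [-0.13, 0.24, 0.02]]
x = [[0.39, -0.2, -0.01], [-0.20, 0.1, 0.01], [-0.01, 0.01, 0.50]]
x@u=[[0.03, -0.00, 0.09], [-0.02, 0.00, -0.04], [-0.07, 0.12, 0.01]]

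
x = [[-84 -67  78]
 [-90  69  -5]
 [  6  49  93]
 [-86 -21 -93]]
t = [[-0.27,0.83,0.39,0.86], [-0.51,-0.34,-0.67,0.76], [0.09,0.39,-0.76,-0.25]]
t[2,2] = -0.763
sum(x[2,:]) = 148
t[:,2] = [0.388, -0.669, -0.763]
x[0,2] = 78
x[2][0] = 6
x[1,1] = 69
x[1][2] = -5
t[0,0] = -0.272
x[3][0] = -86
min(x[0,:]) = -84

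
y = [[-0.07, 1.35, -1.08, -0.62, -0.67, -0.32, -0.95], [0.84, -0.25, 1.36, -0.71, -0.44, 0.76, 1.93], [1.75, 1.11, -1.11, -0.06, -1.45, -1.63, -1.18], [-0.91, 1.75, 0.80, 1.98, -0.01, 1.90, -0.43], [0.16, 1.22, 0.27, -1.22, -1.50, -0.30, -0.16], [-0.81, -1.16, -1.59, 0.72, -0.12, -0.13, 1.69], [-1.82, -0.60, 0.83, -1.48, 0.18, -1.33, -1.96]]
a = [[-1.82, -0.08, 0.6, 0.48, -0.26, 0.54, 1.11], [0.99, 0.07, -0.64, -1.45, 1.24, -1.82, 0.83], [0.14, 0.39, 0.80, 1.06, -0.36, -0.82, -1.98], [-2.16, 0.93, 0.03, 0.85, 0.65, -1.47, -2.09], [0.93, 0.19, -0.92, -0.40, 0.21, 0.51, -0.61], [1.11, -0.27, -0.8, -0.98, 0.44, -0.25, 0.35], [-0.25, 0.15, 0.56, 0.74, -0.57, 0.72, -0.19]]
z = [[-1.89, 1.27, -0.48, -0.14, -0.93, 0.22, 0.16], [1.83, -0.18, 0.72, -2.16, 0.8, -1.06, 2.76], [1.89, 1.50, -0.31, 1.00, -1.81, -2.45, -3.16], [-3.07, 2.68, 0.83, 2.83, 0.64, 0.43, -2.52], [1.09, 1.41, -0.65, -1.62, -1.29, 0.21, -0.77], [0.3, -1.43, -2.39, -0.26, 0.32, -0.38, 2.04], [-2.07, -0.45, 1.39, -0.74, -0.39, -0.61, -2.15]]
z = y + a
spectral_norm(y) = 4.63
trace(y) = -3.04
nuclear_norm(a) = 12.42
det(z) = 1317.06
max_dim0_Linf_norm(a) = 2.16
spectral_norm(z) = 7.72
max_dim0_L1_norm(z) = 13.56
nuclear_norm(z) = 24.17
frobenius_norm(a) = 6.49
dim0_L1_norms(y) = [6.36, 7.44, 7.04, 6.79, 4.37, 6.37, 8.3]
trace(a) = -0.33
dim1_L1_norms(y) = [5.06, 6.29, 8.29, 7.78, 4.83, 6.22, 8.2]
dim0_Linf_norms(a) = [2.16, 0.93, 0.92, 1.45, 1.24, 1.82, 2.09]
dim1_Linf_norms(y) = [1.35, 1.93, 1.75, 1.98, 1.5, 1.69, 1.96]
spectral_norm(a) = 4.56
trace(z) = -3.37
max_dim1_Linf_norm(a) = 2.16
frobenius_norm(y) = 7.87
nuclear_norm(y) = 17.84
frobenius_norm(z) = 10.76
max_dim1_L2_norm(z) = 5.68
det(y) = -11.44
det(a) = 0.00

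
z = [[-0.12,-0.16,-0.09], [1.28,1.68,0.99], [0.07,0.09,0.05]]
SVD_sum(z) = [[-0.12, -0.16, -0.09], [1.28, 1.68, 0.99], [0.07, 0.09, 0.05]] + [[-0.0, -0.0, 0.00],[-0.00, -0.0, 0.0],[0.00, 0.0, -0.00]] + [[0.00, -0.0, -0.00], [0.0, -0.0, -0.00], [0.0, -0.00, -0.0]]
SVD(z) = [[-0.09, 0.75, -0.65], [0.99, 0.11, -0.02], [0.05, -0.65, -0.76]] @ diag([2.3461618540604188, 0.004594847460461066, 0.0018552435399008878]) @ [[0.55, 0.72, 0.42], [-0.19, -0.39, 0.9], [-0.82, 0.57, 0.08]]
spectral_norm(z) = 2.35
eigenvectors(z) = [[-0.09, 0.74, -0.58], [0.99, -0.66, -0.03], [0.05, 0.16, 0.81]]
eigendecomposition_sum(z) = [[-0.12,-0.16,-0.09], [1.28,1.68,0.99], [0.07,0.09,0.05]] + [[0.0, 0.00, 0.00], [-0.0, -0.00, -0.0], [0.00, 0.00, 0.00]] + [[-0.00, -0.0, 0.00], [-0.00, -0.0, 0.0], [0.0, 0.00, -0.00]]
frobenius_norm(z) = 2.35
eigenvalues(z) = [1.61, 0.0, -0.0]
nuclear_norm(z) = 2.35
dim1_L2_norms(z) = [0.22, 2.33, 0.12]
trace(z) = 1.61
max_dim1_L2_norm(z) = 2.33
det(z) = -0.00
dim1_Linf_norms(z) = [0.16, 1.68, 0.09]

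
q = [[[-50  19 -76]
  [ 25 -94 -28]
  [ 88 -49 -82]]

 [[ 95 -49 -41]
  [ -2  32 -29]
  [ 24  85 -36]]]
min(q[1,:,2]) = -41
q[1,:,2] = [-41, -29, -36]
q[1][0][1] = -49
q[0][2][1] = -49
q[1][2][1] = 85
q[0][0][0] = -50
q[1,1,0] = -2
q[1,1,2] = -29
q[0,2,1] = -49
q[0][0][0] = -50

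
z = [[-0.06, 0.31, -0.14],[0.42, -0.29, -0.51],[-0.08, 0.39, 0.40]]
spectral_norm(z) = 0.89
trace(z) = 0.05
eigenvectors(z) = [[-0.67+0.00j, (-0.49+0.23j), -0.49-0.23j], [0.65+0.00j, (-0.6+0j), -0.60-0.00j], [(-0.37+0j), (0.22+0.54j), 0.22-0.54j]]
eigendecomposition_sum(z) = [[-0.26+0.00j, 0.25-0.00j, 0.11-0.00j], [(0.25-0j), (-0.24+0j), -0.11+0.00j], [-0.14+0.00j, (0.14-0j), 0.06-0.00j]] + [[(0.1+0.02j), (0.03+0.12j), (-0.12+0.16j)], [(0.09+0.07j), -0.02+0.13j, (-0.2+0.11j)], [0.03-0.10j, 0.13-0.03j, 0.17+0.14j]] + [[0.10-0.02j,  0.03-0.12j,  (-0.12-0.16j)], [(0.09-0.07j),  -0.02-0.13j,  (-0.2-0.11j)], [(0.03+0.1j),  (0.13+0.03j),  (0.17-0.14j)]]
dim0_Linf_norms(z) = [0.42, 0.39, 0.51]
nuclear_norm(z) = 1.45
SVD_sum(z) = [[-0.04, 0.06, 0.07],[0.31, -0.39, -0.5],[-0.23, 0.30, 0.38]] + [[0.05,0.26,-0.18], [0.02,0.09,-0.06], [0.01,0.07,-0.05]] + [[-0.07, -0.01, -0.04], [0.09, 0.01, 0.05], [0.14, 0.02, 0.07]]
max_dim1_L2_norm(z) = 0.72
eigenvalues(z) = [(-0.44+0j), (0.24+0.3j), (0.24-0.3j)]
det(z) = -0.06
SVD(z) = [[-0.11, -0.91, -0.39], [0.79, -0.32, 0.52], [-0.6, -0.25, 0.76]] @ diag([0.8906687228275992, 0.3507417605167845, 0.20515711931648684]) @ [[0.43, -0.56, -0.71], [-0.17, -0.82, 0.55], [0.88, 0.12, 0.45]]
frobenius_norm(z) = 0.98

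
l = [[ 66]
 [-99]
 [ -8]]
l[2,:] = [-8]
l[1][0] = -99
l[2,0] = -8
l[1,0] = -99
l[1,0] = -99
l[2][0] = -8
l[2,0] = -8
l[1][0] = -99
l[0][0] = 66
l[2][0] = -8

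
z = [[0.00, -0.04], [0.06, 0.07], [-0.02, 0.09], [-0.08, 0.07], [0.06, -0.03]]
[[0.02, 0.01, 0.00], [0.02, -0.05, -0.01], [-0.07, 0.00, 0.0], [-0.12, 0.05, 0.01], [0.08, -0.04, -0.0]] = z@[[1.05,-0.75,-0.08], [-0.58,-0.14,-0.01]]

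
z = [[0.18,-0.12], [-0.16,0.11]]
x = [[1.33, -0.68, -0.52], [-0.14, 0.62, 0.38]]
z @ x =[[0.26, -0.20, -0.14],[-0.23, 0.18, 0.12]]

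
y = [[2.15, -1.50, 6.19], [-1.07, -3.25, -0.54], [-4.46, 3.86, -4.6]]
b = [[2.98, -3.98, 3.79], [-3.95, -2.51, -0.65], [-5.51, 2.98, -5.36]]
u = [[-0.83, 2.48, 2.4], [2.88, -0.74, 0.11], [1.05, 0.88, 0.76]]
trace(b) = -4.89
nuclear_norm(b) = 15.42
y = b + u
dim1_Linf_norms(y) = [6.19, 3.25, 4.6]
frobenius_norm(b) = 11.37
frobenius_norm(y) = 10.64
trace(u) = -0.81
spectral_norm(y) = 9.74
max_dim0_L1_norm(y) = 11.33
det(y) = -74.90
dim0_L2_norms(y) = [5.07, 5.26, 7.73]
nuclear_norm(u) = 7.13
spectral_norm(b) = 10.37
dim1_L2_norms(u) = [3.55, 2.98, 1.57]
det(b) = 18.85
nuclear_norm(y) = 15.54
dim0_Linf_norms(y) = [4.46, 3.86, 6.19]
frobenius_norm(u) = 4.89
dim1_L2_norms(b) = [6.25, 4.72, 8.24]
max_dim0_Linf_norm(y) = 6.19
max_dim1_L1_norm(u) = 5.71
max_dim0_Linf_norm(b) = 5.51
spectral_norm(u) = 3.91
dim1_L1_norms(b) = [10.75, 7.11, 13.85]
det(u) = 3.35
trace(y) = -5.70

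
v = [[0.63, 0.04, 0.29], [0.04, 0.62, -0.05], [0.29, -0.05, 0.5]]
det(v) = 0.140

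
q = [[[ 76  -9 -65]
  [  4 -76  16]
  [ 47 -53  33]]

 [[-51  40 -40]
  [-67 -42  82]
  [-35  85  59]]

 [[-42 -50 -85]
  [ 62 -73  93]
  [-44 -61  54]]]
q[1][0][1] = 40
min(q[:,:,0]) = -67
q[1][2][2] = 59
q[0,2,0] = 47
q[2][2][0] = -44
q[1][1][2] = 82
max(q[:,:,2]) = 93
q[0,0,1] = -9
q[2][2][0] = -44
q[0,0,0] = 76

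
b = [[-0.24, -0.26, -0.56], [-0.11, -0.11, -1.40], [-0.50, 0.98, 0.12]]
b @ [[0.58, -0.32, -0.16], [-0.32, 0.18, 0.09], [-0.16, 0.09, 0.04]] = [[0.03, -0.02, -0.01],[0.2, -0.11, -0.05],[-0.62, 0.35, 0.17]]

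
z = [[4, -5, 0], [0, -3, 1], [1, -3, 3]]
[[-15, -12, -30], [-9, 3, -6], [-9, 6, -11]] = z@[[0, -3, -5], [3, 0, 2], [0, 3, 0]]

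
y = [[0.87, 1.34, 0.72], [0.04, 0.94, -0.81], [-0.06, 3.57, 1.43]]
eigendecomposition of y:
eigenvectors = [[1.00+0.00j,0.35-0.25j,0.35+0.25j], [0.01+0.00j,-0.06+0.38j,(-0.06-0.38j)], [(0.05+0j),(0.82+0j),0.82-0.00j]]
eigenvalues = [(0.92+0j), (1.16+1.68j), (1.16-1.68j)]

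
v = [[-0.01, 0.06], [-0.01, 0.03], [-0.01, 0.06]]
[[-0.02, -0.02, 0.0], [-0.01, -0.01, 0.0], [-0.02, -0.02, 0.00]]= v @ [[-0.24, -0.61, 0.26], [-0.33, -0.43, 0.12]]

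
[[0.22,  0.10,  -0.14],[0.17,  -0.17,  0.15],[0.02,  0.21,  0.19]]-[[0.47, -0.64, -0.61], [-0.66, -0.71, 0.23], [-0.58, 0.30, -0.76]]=[[-0.25, 0.74, 0.47], [0.83, 0.54, -0.08], [0.6, -0.09, 0.95]]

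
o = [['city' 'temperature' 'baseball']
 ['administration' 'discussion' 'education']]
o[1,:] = ['administration', 'discussion', 'education']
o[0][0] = 'city'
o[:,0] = ['city', 'administration']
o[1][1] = 'discussion'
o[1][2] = 'education'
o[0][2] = 'baseball'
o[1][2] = 'education'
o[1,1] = 'discussion'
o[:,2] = ['baseball', 'education']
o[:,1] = ['temperature', 'discussion']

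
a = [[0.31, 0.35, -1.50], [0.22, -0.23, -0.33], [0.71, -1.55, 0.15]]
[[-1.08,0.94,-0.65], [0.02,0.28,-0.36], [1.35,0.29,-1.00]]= a@[[-0.08, -0.38, -0.92], [-0.86, -0.44, 0.25], [0.5, -0.81, 0.3]]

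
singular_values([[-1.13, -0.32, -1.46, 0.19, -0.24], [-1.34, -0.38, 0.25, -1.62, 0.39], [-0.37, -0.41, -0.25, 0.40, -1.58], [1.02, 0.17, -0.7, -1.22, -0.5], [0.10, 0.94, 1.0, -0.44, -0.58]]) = [2.37, 2.24, 1.84, 1.62, 0.71]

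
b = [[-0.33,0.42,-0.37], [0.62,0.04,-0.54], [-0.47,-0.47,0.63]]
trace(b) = 0.34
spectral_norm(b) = 1.21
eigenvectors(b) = [[-0.34, -0.78, 0.34], [-0.55, 0.62, 0.70], [0.76, -0.06, 0.63]]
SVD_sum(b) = [[0.14, 0.10, -0.18], [0.42, 0.29, -0.56], [-0.51, -0.35, 0.67]] + [[-0.45, 0.37, -0.15],  [0.23, -0.19, 0.08],  [0.07, -0.06, 0.02]] + [[-0.02, -0.04, -0.04], [-0.03, -0.06, -0.06], [-0.03, -0.06, -0.06]]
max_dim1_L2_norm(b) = 0.92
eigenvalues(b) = [1.18, -0.69, -0.15]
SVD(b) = [[0.21, -0.88, 0.43], [0.63, 0.45, 0.63], [-0.75, 0.14, 0.65]] @ diag([1.207804806900353, 0.6771967635794647, 0.14530000628320275]) @ [[0.56, 0.38, -0.74], [0.75, -0.61, 0.25], [-0.36, -0.69, -0.63]]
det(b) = 0.12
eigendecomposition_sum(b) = [[0.18,0.19,-0.31],[0.28,0.31,-0.50],[-0.39,-0.43,0.69]] + [[-0.48, 0.26, -0.03], [0.38, -0.21, 0.02], [-0.04, 0.02, -0.00]] + [[-0.02, -0.03, -0.03], [-0.05, -0.06, -0.07], [-0.04, -0.06, -0.06]]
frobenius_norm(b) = 1.39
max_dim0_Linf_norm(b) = 0.63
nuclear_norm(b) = 2.03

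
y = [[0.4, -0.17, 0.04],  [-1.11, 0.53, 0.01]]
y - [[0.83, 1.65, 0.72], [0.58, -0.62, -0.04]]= [[-0.43, -1.82, -0.68], [-1.69, 1.15, 0.05]]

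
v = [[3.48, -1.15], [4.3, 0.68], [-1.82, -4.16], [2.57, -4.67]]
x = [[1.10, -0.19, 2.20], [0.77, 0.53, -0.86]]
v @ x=[[2.94, -1.27, 8.65], [5.25, -0.46, 8.88], [-5.21, -1.86, -0.43], [-0.77, -2.96, 9.67]]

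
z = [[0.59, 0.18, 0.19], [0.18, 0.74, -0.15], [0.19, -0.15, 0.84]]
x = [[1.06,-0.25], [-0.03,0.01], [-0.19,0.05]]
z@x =[[0.58,-0.14], [0.20,-0.05], [0.05,-0.01]]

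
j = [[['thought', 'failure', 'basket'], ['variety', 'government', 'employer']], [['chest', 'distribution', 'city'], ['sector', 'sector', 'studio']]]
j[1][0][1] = 'distribution'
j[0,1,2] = 'employer'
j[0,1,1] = 'government'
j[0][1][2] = 'employer'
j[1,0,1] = 'distribution'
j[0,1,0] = 'variety'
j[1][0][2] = 'city'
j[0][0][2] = 'basket'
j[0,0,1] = 'failure'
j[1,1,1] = 'sector'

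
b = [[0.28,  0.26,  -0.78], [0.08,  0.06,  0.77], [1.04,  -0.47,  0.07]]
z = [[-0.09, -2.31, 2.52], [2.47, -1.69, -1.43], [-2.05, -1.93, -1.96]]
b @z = [[2.22, 0.42, 1.86], [-1.44, -1.77, -1.39], [-1.4, -1.74, 3.16]]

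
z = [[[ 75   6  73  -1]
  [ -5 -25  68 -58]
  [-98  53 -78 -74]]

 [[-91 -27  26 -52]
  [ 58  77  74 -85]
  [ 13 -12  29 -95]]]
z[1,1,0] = 58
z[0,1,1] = -25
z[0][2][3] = -74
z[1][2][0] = 13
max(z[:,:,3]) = -1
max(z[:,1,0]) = 58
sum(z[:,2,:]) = -262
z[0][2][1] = 53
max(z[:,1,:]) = 77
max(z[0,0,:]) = 75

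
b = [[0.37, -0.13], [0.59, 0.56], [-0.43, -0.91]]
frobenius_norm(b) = 1.35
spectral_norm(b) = 1.28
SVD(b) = [[-0.08, 0.85], [-0.62, 0.36], [0.78, 0.38]] @ diag([1.277027793763409, 0.44463469720182686]) @ [[-0.57,-0.82], [0.82,-0.57]]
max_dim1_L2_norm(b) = 1.01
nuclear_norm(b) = 1.72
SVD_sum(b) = [[0.06, 0.09], [0.46, 0.65], [-0.57, -0.81]] + [[0.31, -0.22], [0.13, -0.09], [0.14, -0.10]]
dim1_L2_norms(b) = [0.39, 0.81, 1.01]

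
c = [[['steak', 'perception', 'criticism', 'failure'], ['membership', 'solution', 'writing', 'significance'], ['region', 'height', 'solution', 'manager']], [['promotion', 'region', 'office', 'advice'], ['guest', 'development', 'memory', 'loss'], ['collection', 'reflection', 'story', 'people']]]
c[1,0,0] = 'promotion'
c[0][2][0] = 'region'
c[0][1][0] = 'membership'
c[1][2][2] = 'story'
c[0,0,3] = 'failure'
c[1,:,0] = ['promotion', 'guest', 'collection']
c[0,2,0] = 'region'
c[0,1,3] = 'significance'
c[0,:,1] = ['perception', 'solution', 'height']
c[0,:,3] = ['failure', 'significance', 'manager']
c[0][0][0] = 'steak'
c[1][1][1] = 'development'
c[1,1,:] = ['guest', 'development', 'memory', 'loss']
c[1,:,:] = [['promotion', 'region', 'office', 'advice'], ['guest', 'development', 'memory', 'loss'], ['collection', 'reflection', 'story', 'people']]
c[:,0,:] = [['steak', 'perception', 'criticism', 'failure'], ['promotion', 'region', 'office', 'advice']]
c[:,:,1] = [['perception', 'solution', 'height'], ['region', 'development', 'reflection']]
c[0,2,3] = 'manager'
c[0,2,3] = 'manager'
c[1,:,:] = [['promotion', 'region', 'office', 'advice'], ['guest', 'development', 'memory', 'loss'], ['collection', 'reflection', 'story', 'people']]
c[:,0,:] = [['steak', 'perception', 'criticism', 'failure'], ['promotion', 'region', 'office', 'advice']]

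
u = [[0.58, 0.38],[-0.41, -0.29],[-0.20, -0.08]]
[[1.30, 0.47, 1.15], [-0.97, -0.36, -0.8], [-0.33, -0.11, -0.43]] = u @ [[0.72, 0.16, 2.46],[2.32, 1.0, -0.72]]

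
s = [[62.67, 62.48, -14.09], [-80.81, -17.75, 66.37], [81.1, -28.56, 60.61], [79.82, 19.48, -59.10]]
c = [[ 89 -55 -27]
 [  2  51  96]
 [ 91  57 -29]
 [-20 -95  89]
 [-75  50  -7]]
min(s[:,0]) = -80.81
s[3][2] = -59.1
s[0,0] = 62.67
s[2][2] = 60.61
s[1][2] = 66.37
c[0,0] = 89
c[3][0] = -20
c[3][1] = -95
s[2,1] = -28.56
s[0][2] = -14.09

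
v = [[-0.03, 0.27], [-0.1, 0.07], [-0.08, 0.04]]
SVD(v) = [[0.92,-0.38], [0.32,0.70], [0.21,0.60]] @ diag([0.2905022177805493, 0.11094350573414512]) @ [[-0.26, 0.96], [-0.96, -0.26]]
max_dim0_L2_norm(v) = 0.28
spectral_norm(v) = 0.29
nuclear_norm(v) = 0.40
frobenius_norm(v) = 0.31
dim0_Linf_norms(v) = [0.1, 0.27]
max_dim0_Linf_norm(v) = 0.27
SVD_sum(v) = [[-0.07, 0.26], [-0.02, 0.09], [-0.02, 0.06]] + [[0.04, 0.01],  [-0.08, -0.02],  [-0.06, -0.02]]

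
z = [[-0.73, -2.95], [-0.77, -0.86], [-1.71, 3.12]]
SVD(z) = [[-0.63, 0.63], [-0.16, 0.47], [0.76, 0.62]] @ diag([4.42550702057202, 1.9082158187342873]) @ [[-0.16, 0.99],[-0.99, -0.16]]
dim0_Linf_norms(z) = [1.71, 3.12]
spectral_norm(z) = 4.43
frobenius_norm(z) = 4.82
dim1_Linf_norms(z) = [2.95, 0.86, 3.12]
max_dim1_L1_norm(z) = 4.83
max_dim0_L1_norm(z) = 6.93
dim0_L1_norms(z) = [3.21, 6.93]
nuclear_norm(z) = 6.33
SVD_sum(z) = [[0.45, -2.76],[0.12, -0.72],[-0.54, 3.31]] + [[-1.18, -0.19], [-0.89, -0.14], [-1.17, -0.19]]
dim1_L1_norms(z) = [3.68, 1.63, 4.83]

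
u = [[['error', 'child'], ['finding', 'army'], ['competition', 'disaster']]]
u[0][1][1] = 'army'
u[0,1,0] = 'finding'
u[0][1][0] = 'finding'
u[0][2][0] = 'competition'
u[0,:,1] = ['child', 'army', 'disaster']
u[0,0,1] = 'child'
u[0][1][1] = 'army'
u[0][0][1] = 'child'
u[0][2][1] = 'disaster'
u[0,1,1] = 'army'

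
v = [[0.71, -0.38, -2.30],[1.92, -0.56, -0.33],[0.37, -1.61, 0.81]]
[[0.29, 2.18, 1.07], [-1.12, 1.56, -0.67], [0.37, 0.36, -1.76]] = v@[[-0.79, 0.56, -0.26], [-0.55, -0.45, 0.70], [-0.28, -0.70, -0.66]]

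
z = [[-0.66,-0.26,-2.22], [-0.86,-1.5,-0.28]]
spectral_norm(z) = 2.49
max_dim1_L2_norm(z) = 2.33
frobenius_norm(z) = 2.92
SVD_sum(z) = [[-0.87, -0.81, -1.89], [-0.44, -0.40, -0.94]] + [[0.21, 0.55, -0.33], [-0.42, -1.1, 0.66]]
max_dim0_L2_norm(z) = 2.24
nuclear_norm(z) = 4.00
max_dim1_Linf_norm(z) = 2.22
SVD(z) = [[-0.89, -0.45], [-0.45, 0.89]] @ diag([2.4944420411611885, 1.5090920791282432]) @ [[0.39,0.36,0.85], [-0.31,-0.81,0.49]]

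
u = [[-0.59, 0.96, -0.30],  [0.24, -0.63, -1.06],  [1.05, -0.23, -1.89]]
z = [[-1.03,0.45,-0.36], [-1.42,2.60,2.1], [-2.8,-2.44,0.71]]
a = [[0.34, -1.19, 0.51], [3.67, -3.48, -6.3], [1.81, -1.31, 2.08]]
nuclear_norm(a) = 12.02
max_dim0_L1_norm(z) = 5.49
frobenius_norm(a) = 8.74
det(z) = -13.24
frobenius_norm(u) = 2.77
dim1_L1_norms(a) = [2.04, 13.45, 5.2]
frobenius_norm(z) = 5.37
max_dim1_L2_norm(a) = 8.08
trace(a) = -1.06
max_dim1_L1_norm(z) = 6.12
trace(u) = -3.11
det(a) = 18.15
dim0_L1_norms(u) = [1.88, 1.82, 3.25]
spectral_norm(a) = 8.09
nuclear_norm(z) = 8.43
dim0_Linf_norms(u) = [1.05, 0.96, 1.89]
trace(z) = 2.28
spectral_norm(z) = 3.85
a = z @ u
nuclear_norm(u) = 4.11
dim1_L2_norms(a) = [1.34, 8.08, 3.05]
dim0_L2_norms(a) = [4.11, 3.9, 6.65]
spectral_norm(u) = 2.46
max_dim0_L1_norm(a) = 8.89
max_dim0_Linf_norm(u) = 1.89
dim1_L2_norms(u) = [1.17, 1.26, 2.17]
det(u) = -1.37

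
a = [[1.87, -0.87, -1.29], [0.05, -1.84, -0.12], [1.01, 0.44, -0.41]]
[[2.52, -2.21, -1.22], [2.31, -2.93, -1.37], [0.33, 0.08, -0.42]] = a @ [[1.02, -0.9, -1.50], [-1.25, 1.61, 0.82], [0.37, -0.68, -1.78]]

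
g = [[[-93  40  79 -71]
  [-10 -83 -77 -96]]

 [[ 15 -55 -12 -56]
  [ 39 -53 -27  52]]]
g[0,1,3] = -96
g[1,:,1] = [-55, -53]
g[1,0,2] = -12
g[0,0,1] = 40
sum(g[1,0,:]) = -108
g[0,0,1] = 40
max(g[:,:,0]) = 39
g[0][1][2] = -77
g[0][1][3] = -96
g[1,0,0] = 15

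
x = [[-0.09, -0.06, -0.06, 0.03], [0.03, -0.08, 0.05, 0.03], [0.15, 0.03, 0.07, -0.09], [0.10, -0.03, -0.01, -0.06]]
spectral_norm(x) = 0.25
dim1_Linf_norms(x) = [0.09, 0.08, 0.15, 0.1]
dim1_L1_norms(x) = [0.24, 0.19, 0.34, 0.2]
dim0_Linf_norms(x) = [0.15, 0.08, 0.07, 0.09]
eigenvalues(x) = [(0.04+0j), (-0.04+0.07j), (-0.04-0.07j), (-0.13+0j)]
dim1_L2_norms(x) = [0.13, 0.1, 0.19, 0.12]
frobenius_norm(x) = 0.28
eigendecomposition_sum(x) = [[-0.02+0.00j, (-0-0j), (-0.03+0j), 0.02-0.00j], [0j, 0.00+0.00j, 0j, -0.00+0.00j], [(0.03+0j), 0.00+0.00j, (0.04+0j), (-0.03+0j)], [-0.02+0.00j, -0.00-0.00j, (-0.03+0j), (0.02-0j)]] + [[-0.01+0.04j, -0.01-0.02j, -0.02+0.02j, (-0.01-0.01j)], [0.05-0.00j, (-0.01+0.02j), 0.03+0.01j, -0.01+0.01j], [(0.03+0.01j), -0.01+0.01j, 0.01+0.01j, -0.01+0.01j], [0.04+0.06j, -0.03-0.00j, 0.01+0.04j, (-0.02+0j)]] + [[(-0.01-0.04j), -0.01+0.02j, (-0.02-0.02j), (-0.01+0.01j)],[0.05+0.00j, (-0.01-0.02j), (0.03-0.01j), -0.01-0.01j],[0.03-0.01j, -0.01-0.01j, 0.01-0.01j, (-0.01-0.01j)],[0.04-0.06j, -0.03+0.00j, (0.01-0.04j), -0.02-0.00j]] + [[-0.04+0.00j, -0.03-0.00j, -0.00+0.00j, 0.03-0.00j],[(-0.07+0j), -0.05-0.00j, -0.00+0.00j, 0.05-0.00j],[(0.07-0j), 0.05+0.00j, 0.00-0.00j, -0.05+0.00j],[0.05-0.00j, 0.04+0.00j, 0.00-0.00j, (-0.03+0j)]]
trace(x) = -0.16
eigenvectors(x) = [[(0.46+0j), 0.26+0.34j, 0.26-0.34j, 0.39+0.00j], [(-0.04+0j), 0.26-0.42j, (0.26+0.42j), (0.61+0j)], [-0.70+0.00j, 0.26-0.19j, 0.26+0.19j, (-0.57+0j)], [(0.54+0j), (0.68+0j), (0.68-0j), (-0.39+0j)]]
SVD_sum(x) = [[-0.1, -0.02, -0.04, 0.05], [0.01, 0.00, 0.01, -0.01], [0.16, 0.03, 0.06, -0.08], [0.08, 0.01, 0.03, -0.04]] + [[0.01, -0.03, 0.01, 0.01], [0.02, -0.09, 0.02, 0.02], [-0.0, 0.01, -0.00, -0.00], [0.01, -0.03, 0.01, 0.01]] + [[0.00, -0.01, -0.03, -0.02], [-0.00, 0.01, 0.03, 0.02], [-0.00, 0.0, 0.0, 0.00], [0.01, -0.01, -0.05, -0.03]] + [[-0.01, -0.0, 0.0, -0.01], [0.0, 0.00, -0.00, 0.0], [-0.01, -0.00, 0.0, -0.01], [0.0, 0.0, -0.0, 0.01]]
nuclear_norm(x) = 0.45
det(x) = -0.00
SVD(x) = [[-0.47, -0.32, -0.51, -0.64], [0.07, -0.89, 0.45, 0.05], [0.78, 0.05, 0.04, -0.63], [0.41, -0.31, -0.74, 0.44]] @ diag([0.24520901161012687, 0.1078057029231744, 0.07652842843664373, 0.017142656837328574]) @ [[0.82, 0.14, 0.33, -0.43], [-0.2, 0.94, -0.17, -0.21], [-0.11, 0.24, 0.82, 0.5], [0.52, 0.19, -0.42, 0.72]]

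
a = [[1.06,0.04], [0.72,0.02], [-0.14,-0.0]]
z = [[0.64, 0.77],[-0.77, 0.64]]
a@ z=[[0.65, 0.84], [0.45, 0.57], [-0.09, -0.11]]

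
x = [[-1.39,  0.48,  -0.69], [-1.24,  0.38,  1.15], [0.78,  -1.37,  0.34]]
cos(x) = [[0.72, -0.29, -0.67], [-1.13, 2.19, -1.03], [-0.55, 0.44, 2.18]]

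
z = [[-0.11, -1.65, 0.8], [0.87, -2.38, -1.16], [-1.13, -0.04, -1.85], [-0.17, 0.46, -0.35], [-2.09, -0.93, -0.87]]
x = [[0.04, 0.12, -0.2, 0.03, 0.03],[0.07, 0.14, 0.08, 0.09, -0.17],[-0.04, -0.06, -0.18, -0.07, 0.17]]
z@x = [[-0.15, -0.29, -0.25, -0.21, 0.41], [-0.09, -0.16, -0.16, -0.11, 0.23], [0.03, -0.03, 0.56, 0.09, -0.34], [0.04, 0.06, 0.13, 0.06, -0.14], [-0.11, -0.33, 0.50, -0.09, -0.05]]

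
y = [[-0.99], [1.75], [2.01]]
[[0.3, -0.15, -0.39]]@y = [[-1.34]]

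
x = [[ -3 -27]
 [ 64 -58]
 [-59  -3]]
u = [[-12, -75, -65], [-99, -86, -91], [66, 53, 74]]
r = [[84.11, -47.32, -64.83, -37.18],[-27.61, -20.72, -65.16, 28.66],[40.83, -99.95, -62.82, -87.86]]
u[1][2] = -91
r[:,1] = [-47.32, -20.72, -99.95]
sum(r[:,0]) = 97.33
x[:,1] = [-27, -58, -3]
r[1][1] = -20.72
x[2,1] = -3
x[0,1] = -27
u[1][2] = -91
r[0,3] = -37.18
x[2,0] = -59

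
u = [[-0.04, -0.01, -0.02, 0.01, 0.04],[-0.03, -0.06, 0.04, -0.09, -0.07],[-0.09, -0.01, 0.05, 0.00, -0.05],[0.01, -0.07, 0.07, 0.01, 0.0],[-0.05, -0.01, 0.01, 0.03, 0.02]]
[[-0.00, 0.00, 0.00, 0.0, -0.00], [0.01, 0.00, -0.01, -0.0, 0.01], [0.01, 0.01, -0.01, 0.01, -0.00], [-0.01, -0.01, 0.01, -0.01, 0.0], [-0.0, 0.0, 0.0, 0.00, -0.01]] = u@[[-0.07, -0.07, 0.07, -0.08, 0.03],  [0.10, 0.08, -0.09, 0.1, -0.03],  [-0.01, 0.01, 0.00, 0.0, -0.01],  [-0.14, -0.01, 0.09, -0.02, -0.13],  [-0.05, -0.02, 0.04, -0.02, -0.03]]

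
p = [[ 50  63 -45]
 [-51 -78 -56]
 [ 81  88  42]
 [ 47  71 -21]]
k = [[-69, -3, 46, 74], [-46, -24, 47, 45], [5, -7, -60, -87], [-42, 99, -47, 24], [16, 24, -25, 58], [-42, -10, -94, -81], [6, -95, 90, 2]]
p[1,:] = [-51, -78, -56]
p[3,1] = 71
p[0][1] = 63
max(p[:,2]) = 42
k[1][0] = -46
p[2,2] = 42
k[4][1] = 24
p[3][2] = -21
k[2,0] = 5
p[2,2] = 42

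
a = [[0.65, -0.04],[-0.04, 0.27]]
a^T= [[0.65, -0.04], [-0.04, 0.27]]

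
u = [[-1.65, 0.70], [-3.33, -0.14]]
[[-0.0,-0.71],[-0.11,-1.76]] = u @ [[0.03, 0.52], [0.07, 0.21]]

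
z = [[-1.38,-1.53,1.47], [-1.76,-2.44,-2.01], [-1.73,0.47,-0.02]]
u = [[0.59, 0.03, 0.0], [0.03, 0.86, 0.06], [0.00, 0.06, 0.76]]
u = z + [[1.97, 1.56, -1.47], [1.79, 3.3, 2.07], [1.73, -0.41, 0.78]]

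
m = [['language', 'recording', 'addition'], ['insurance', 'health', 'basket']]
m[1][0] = 'insurance'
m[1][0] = 'insurance'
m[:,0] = ['language', 'insurance']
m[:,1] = ['recording', 'health']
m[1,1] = 'health'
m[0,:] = ['language', 'recording', 'addition']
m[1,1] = 'health'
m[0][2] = 'addition'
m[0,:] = ['language', 'recording', 'addition']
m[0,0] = 'language'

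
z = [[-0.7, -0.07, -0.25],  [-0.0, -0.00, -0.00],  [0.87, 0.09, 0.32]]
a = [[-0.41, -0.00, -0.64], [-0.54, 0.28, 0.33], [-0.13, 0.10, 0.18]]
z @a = [[0.36, -0.04, 0.38], [0.00, 0.0, 0.00], [-0.45, 0.06, -0.47]]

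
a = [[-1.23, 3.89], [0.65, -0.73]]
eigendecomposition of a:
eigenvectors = [[-0.94,-0.9], [0.33,-0.43]]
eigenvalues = [-2.59, 0.63]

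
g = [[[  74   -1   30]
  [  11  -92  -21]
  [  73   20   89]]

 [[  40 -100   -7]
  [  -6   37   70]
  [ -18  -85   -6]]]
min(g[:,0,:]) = -100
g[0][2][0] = 73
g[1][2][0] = -18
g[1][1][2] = 70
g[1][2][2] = -6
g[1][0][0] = 40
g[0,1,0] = 11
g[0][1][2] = -21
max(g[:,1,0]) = 11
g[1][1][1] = 37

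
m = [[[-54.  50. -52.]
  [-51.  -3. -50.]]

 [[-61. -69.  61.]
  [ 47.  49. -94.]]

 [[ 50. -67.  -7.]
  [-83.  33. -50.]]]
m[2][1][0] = -83.0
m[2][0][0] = 50.0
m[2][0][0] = 50.0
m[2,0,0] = 50.0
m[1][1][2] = -94.0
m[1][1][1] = 49.0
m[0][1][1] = -3.0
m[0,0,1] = 50.0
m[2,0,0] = 50.0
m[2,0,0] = 50.0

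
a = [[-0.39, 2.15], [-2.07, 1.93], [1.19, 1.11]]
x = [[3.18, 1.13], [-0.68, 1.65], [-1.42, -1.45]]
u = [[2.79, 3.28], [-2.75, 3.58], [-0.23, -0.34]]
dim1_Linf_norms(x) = [3.18, 1.65, 1.45]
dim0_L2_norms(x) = [3.55, 2.47]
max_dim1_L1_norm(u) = 6.33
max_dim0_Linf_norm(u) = 3.58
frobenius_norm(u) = 6.25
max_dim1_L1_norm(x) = 4.31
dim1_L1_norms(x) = [4.31, 2.33, 2.87]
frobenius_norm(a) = 3.93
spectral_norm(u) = 4.87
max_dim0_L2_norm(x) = 3.55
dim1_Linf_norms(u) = [3.28, 3.58, 0.34]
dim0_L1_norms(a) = [3.65, 5.19]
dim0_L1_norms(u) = [5.77, 7.2]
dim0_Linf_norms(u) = [2.79, 3.58]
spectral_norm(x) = 3.86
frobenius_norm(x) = 4.32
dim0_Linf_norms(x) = [3.18, 1.65]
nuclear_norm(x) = 5.81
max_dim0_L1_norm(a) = 5.19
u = x + a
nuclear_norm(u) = 8.79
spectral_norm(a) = 3.42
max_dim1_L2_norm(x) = 3.37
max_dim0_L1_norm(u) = 7.2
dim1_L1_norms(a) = [2.54, 4.0, 2.3]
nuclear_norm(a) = 5.35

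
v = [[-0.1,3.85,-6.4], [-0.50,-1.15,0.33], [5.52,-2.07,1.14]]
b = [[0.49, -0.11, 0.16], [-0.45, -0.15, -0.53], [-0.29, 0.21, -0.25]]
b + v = [[0.39, 3.74, -6.24], [-0.95, -1.3, -0.2], [5.23, -1.86, 0.89]]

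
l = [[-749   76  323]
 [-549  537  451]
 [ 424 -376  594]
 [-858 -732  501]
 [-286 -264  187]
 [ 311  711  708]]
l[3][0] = -858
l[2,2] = 594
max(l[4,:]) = 187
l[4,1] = -264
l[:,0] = [-749, -549, 424, -858, -286, 311]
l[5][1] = 711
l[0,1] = 76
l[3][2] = 501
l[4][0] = -286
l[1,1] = 537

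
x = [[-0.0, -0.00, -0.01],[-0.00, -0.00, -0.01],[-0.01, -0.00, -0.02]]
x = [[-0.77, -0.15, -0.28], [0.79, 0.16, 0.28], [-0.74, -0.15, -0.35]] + [[0.77, 0.15, 0.27], [-0.79, -0.16, -0.29], [0.73, 0.15, 0.33]]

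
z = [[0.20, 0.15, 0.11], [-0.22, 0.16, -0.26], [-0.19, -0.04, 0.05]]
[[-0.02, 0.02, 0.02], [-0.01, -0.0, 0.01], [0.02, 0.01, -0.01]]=z @ [[-0.05,-0.03,0.05], [-0.08,0.09,0.07], [0.05,0.09,-0.04]]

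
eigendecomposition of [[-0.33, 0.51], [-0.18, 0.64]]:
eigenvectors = [[-0.98,-0.51], [-0.2,-0.86]]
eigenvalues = [-0.22, 0.53]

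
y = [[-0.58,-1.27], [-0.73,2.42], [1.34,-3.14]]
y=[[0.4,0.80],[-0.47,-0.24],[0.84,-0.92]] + [[-0.98, -2.07],[-0.26, 2.66],[0.5, -2.22]]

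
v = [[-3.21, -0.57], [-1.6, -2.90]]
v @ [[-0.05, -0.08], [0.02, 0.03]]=[[0.15,0.24],  [0.02,0.04]]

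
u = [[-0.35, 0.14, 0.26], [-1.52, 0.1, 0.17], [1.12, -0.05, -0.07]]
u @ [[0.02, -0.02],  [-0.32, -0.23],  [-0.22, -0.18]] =[[-0.11, -0.07], [-0.10, -0.02], [0.05, 0.00]]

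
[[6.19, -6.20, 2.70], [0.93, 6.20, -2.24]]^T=[[6.19, 0.93], [-6.20, 6.2], [2.7, -2.24]]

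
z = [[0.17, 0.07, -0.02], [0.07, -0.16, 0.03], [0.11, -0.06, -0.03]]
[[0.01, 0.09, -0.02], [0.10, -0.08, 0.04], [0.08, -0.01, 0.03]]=z @ [[0.24, 0.26, -0.04], [-0.59, 0.66, -0.35], [-0.47, 0.11, -0.59]]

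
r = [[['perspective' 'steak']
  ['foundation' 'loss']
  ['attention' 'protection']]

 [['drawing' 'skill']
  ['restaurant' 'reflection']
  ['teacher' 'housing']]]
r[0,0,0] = 'perspective'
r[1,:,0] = ['drawing', 'restaurant', 'teacher']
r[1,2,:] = ['teacher', 'housing']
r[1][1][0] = 'restaurant'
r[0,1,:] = ['foundation', 'loss']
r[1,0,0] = 'drawing'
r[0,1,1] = 'loss'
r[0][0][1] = 'steak'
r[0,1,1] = 'loss'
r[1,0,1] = 'skill'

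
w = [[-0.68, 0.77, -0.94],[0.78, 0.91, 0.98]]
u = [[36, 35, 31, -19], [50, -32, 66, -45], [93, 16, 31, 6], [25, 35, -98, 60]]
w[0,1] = 0.767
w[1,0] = 0.776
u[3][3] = 60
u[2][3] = 6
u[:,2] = [31, 66, 31, -98]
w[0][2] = -0.943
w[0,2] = -0.943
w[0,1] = 0.767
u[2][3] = 6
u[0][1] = 35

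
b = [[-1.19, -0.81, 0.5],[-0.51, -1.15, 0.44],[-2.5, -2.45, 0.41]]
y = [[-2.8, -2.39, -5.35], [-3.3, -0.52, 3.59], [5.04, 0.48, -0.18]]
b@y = [[8.52, 3.51, 3.37], [7.44, 2.03, -1.48], [17.15, 7.45, 4.51]]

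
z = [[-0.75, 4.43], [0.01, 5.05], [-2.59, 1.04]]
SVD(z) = [[-0.65, 0.03], [-0.73, -0.30], [-0.21, 0.95]] @ diag([6.86312373075229, 2.525318327733113]) @ [[0.15, -0.99], [-0.99, -0.15]]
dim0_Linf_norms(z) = [2.59, 5.05]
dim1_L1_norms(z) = [5.18, 5.06, 3.63]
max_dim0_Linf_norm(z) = 5.05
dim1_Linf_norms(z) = [4.43, 5.05, 2.59]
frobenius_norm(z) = 7.31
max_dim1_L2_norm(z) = 5.05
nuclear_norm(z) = 9.39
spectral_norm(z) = 6.86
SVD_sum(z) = [[-0.67, 4.44], [-0.74, 4.94], [-0.21, 1.4]] + [[-0.08, -0.01], [0.75, 0.11], [-2.38, -0.36]]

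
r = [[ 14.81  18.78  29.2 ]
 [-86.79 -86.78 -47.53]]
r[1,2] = -47.53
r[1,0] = -86.79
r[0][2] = 29.2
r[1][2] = -47.53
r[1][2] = -47.53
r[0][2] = 29.2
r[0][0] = 14.81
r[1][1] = -86.78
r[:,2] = [29.2, -47.53]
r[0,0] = 14.81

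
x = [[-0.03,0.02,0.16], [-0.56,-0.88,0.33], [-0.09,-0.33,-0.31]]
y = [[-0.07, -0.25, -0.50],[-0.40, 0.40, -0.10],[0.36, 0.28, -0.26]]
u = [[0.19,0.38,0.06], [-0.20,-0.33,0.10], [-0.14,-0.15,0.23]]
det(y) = 0.17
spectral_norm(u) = 0.62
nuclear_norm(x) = 1.55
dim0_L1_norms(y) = [0.83, 0.93, 0.86]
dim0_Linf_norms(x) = [0.56, 0.88, 0.33]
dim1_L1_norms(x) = [0.21, 1.77, 0.73]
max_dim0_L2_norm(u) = 0.53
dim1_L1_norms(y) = [0.82, 0.9, 0.9]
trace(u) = 0.09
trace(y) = 0.07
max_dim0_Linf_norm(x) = 0.88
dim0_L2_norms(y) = [0.54, 0.55, 0.57]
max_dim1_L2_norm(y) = 0.57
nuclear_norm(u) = 0.86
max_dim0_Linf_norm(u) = 0.38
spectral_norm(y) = 0.60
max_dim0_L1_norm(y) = 0.93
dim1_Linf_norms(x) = [0.16, 0.88, 0.33]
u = y @ x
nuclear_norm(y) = 1.66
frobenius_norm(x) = 1.20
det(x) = 0.00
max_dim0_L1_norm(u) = 0.86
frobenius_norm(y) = 0.96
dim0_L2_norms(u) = [0.31, 0.53, 0.26]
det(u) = -0.00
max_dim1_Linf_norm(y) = 0.5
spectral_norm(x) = 1.12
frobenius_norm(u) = 0.66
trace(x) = -1.22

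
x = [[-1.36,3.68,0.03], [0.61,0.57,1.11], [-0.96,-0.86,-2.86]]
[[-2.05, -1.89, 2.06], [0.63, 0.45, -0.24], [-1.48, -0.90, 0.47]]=x @ [[0.57,0.69,-0.57], [-0.35,-0.26,0.35], [0.43,0.16,-0.08]]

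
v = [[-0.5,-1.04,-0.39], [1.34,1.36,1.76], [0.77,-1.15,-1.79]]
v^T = [[-0.50, 1.34, 0.77], [-1.04, 1.36, -1.15], [-0.39, 1.76, -1.79]]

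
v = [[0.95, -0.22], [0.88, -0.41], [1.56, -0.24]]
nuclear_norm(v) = 2.31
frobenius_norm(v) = 2.09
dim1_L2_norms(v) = [0.98, 0.97, 1.58]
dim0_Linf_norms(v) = [1.56, 0.41]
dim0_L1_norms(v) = [3.39, 0.87]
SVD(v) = [[-0.47, 0.00], [-0.46, -0.86], [-0.76, 0.51]] @ diag([2.0809350905886728, 0.23304323366429636]) @ [[-0.97,0.23],  [0.23,0.97]]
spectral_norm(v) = 2.08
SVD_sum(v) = [[0.95, -0.22],[0.93, -0.22],[1.53, -0.36]] + [[0.0, 0.0],[-0.05, -0.19],[0.03, 0.12]]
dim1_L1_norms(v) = [1.17, 1.29, 1.8]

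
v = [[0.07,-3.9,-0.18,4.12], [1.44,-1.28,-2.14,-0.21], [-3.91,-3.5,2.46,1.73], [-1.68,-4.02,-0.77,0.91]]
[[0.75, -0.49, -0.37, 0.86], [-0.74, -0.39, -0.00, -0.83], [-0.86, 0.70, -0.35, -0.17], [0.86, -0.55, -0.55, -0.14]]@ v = [[-0.65,-4.46,-0.66,3.34],[0.78,6.72,1.61,-3.72],[2.60,4.37,-2.07,-4.45],[1.65,-0.16,-0.22,2.58]]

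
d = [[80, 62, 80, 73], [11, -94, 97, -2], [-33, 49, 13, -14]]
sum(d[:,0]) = 58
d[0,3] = 73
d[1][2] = 97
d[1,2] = 97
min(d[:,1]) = -94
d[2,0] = -33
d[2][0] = -33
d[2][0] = -33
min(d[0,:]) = 62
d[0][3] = 73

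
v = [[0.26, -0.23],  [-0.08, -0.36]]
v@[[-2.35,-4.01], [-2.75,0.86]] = [[0.02, -1.24], [1.18, 0.01]]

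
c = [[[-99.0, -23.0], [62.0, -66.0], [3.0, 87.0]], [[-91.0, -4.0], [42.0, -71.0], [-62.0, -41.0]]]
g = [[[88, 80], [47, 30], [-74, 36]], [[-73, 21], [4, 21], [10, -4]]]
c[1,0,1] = -4.0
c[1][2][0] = -62.0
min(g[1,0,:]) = -73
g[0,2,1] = 36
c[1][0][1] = -4.0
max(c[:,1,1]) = -66.0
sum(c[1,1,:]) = -29.0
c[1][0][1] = -4.0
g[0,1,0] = 47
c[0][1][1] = -66.0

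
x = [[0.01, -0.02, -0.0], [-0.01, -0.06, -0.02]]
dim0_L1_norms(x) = [0.02, 0.08, 0.02]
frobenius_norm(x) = 0.07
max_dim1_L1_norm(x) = 0.09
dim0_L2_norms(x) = [0.01, 0.06, 0.02]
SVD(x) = [[-0.27, -0.96], [-0.96, 0.27]] @ diag([0.0664040835413975, 0.01380209002387324]) @ [[0.10,0.95,0.29], [-0.89,0.22,-0.39]]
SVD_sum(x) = [[-0.00, -0.02, -0.01],[-0.01, -0.06, -0.02]] + [[0.01, -0.00, 0.01], [-0.00, 0.00, -0.0]]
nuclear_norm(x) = 0.08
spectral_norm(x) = 0.07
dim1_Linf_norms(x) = [0.02, 0.06]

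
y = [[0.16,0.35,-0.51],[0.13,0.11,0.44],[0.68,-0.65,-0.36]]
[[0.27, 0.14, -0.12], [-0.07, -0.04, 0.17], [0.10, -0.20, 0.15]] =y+[[0.11,-0.21,0.39], [-0.2,-0.15,-0.27], [-0.58,0.45,0.51]]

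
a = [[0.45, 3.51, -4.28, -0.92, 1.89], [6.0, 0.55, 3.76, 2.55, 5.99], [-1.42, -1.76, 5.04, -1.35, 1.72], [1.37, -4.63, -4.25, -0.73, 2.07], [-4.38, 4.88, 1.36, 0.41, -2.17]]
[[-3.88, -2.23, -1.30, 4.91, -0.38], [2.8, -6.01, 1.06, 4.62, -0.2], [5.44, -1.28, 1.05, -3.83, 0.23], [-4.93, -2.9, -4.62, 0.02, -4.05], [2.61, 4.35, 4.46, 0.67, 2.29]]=a @[[-0.19, -0.54, -0.39, 0.21, 0.32],  [0.11, 0.02, 0.38, 0.65, 0.47],  [1.02, 0.02, 0.42, -0.49, 0.37],  [-0.1, 0.62, 0.68, 0.63, -0.35],  [0.05, -0.74, -0.02, 0.54, -0.48]]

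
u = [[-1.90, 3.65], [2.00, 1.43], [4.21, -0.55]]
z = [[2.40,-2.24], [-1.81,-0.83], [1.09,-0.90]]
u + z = [[0.50,1.41],  [0.19,0.6],  [5.30,-1.45]]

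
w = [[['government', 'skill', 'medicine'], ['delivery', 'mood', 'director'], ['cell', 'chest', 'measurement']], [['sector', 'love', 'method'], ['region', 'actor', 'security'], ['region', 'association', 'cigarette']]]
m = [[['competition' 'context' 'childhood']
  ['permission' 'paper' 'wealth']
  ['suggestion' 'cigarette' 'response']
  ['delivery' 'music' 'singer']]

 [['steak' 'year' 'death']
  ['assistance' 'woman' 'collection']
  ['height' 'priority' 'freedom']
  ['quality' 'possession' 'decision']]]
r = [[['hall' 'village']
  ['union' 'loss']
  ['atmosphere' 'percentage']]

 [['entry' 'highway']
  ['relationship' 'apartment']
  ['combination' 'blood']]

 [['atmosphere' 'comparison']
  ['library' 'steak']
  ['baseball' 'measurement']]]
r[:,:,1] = [['village', 'loss', 'percentage'], ['highway', 'apartment', 'blood'], ['comparison', 'steak', 'measurement']]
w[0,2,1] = 'chest'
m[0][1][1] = 'paper'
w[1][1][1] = 'actor'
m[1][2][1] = 'priority'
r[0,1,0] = 'union'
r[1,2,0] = 'combination'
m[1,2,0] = 'height'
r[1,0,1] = 'highway'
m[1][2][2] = 'freedom'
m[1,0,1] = 'year'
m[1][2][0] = 'height'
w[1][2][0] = 'region'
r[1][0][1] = 'highway'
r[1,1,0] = 'relationship'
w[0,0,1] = 'skill'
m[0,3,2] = 'singer'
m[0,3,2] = 'singer'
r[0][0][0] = 'hall'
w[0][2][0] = 'cell'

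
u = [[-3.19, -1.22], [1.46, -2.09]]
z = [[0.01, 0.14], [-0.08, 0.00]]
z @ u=[[0.17, -0.30], [0.26, 0.1]]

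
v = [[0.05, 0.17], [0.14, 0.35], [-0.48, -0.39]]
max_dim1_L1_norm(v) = 0.87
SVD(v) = [[-0.22,-0.43], [-0.49,-0.73], [0.84,-0.53]] @ diag([0.7238957659928273, 0.17881532366566788]) @ [[-0.67, -0.74],[0.74, -0.67]]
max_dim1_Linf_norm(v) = 0.48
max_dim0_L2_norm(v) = 0.55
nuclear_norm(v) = 0.90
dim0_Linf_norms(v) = [0.48, 0.39]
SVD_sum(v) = [[0.11,  0.12], [0.24,  0.26], [-0.41,  -0.45]] + [[-0.06, 0.05],[-0.10, 0.09],[-0.07, 0.06]]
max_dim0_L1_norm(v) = 0.91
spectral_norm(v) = 0.72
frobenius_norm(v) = 0.75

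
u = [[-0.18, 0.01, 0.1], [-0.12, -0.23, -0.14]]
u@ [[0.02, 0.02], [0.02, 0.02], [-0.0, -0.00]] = [[-0.00, -0.0], [-0.01, -0.01]]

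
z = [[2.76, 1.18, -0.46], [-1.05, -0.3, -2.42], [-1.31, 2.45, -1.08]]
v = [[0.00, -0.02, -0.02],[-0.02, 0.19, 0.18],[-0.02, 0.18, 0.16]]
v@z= [[0.05,  -0.04,  0.07], [-0.49,  0.36,  -0.64], [-0.45,  0.31,  -0.60]]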